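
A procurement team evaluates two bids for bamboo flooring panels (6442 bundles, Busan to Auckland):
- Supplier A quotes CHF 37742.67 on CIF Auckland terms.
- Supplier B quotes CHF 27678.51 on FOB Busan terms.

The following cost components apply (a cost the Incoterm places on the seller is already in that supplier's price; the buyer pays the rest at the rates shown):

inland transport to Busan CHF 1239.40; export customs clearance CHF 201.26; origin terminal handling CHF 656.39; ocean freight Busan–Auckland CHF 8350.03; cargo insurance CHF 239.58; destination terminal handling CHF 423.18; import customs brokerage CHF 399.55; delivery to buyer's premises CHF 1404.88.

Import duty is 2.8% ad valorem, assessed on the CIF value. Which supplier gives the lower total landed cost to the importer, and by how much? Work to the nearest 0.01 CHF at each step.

Supplier A (CIF):
The CIF price already equals the CIF value: 37742.67
Import duty = 37742.67 × 2.8% = 1056.79
Buyer bears (A): 423.18 + 399.55 + 1404.88 = 2227.61
Landed cost (A) = invoice 37742.67 + 2227.61 + duty 1056.79 = 41027.07
Supplier B (FOB):
CIF value = FOB price + freight + insurance = 27678.51 + 8350.03 + 239.58 = 36268.12
Import duty = 36268.12 × 2.8% = 1015.51
Buyer bears (B): 8350.03 + 239.58 + 423.18 + 399.55 + 1404.88 = 10817.22
Landed cost (B) = invoice 27678.51 + 10817.22 + duty 1015.51 = 39511.24
Difference = |41027.07 − 39511.24| = 1515.83

Supplier B is cheaper by CHF 1515.83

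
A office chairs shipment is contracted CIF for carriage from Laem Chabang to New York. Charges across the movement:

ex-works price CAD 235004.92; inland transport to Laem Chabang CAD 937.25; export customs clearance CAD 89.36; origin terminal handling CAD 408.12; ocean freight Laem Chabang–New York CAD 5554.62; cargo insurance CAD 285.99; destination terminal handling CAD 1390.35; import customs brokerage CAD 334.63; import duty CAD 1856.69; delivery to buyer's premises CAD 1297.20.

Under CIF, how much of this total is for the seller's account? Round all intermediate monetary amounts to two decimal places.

Seller's account: CAD 242280.26

CIF: the seller pays costs through ocean freight and marine insurance to the destination port.
Seller's account: goods 235004.92 + inland to port 937.25 + export clearance 89.36 + origin terminal 408.12 + freight 5554.62 + insurance 285.99 = 242280.26
Buyer's account: destination terminal 1390.35 + brokerage 334.63 + duty 1856.69 + delivery 1297.20 = 4878.87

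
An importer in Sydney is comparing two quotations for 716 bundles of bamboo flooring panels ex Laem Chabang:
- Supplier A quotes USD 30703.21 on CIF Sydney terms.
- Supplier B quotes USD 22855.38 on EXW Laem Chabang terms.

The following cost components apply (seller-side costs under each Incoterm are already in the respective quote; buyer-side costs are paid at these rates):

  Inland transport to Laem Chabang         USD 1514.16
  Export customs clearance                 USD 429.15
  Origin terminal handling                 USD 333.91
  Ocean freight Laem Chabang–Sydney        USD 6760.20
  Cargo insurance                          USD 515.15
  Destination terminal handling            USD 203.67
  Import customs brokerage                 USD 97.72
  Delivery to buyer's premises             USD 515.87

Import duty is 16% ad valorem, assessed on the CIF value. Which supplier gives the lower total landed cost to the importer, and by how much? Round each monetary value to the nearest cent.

Supplier A is cheaper by USD 1977.50

Supplier A (CIF):
The CIF price already equals the CIF value: 30703.21
Import duty = 30703.21 × 16% = 4912.51
Buyer bears (A): 203.67 + 97.72 + 515.87 = 817.26
Landed cost (A) = invoice 30703.21 + 817.26 + duty 4912.51 = 36432.98
Supplier B (EXW):
CIF value = EXW price + inland to port + export clearance + origin terminal + freight + insurance = 22855.38 + 1514.16 + 429.15 + 333.91 + 6760.20 + 515.15 = 32407.95
Import duty = 32407.95 × 16% = 5185.27
Buyer bears (B): 1514.16 + 429.15 + 333.91 + 6760.20 + 515.15 + 203.67 + 97.72 + 515.87 = 10369.83
Landed cost (B) = invoice 22855.38 + 10369.83 + duty 5185.27 = 38410.48
Difference = |36432.98 − 38410.48| = 1977.50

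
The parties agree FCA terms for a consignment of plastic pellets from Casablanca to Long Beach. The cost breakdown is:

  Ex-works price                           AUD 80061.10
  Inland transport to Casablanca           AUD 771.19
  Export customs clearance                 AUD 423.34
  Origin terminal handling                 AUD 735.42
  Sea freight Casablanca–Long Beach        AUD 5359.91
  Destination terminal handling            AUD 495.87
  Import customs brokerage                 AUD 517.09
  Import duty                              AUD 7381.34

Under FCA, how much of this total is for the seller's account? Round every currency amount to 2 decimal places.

FCA: the seller delivers export-cleared goods to the carrier; the buyer bears costs from that point.
Seller's account: goods 80061.10 + inland to port 771.19 + export clearance 423.34 = 81255.63
Buyer's account: origin terminal 735.42 + freight 5359.91 + destination terminal 495.87 + brokerage 517.09 + duty 7381.34 = 14489.63

Seller's account: AUD 81255.63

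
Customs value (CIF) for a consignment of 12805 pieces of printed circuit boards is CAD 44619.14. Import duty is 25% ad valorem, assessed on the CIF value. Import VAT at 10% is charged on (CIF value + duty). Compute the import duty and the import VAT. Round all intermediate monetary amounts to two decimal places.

Import duty: CAD 11154.79; import VAT: CAD 5577.39

Import duty = 44619.14 × 25% = 11154.79
VAT base = CIF + duty = 44619.14 + 11154.79 = 55773.93
Import VAT = 55773.93 × 10% = 5577.39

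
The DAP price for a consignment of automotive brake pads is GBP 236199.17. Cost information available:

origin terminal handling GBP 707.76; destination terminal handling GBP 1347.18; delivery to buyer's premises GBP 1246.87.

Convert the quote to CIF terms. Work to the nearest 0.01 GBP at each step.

Not relevant to the conversion: origin terminal — on the seller under both DAP and CIF; already in the DAP price and stays in the CIF price.
From DAP to CIF, the seller no longer bears: destination terminal, delivery.
CIF price = 236199.17 − 1347.18 − 1246.87 = 233605.12

CIF price: GBP 233605.12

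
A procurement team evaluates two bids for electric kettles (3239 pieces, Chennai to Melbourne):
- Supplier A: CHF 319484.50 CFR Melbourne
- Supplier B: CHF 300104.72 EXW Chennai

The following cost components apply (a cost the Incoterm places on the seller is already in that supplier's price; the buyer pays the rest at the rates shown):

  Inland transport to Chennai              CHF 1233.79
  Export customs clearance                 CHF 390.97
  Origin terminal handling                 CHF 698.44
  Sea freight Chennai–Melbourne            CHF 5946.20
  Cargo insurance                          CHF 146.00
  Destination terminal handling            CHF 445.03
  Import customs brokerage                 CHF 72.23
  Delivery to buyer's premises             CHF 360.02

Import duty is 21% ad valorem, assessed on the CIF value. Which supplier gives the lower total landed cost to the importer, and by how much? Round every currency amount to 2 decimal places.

Supplier B is cheaper by CHF 13443.56

Supplier A (CFR):
CIF value = CFR price + insurance = 319484.50 + 146.00 = 319630.50
Import duty = 319630.50 × 21% = 67122.41
Buyer bears (A): 146.00 + 445.03 + 72.23 + 360.02 = 1023.28
Landed cost (A) = invoice 319484.50 + 1023.28 + duty 67122.41 = 387630.19
Supplier B (EXW):
CIF value = EXW price + inland to port + export clearance + origin terminal + freight + insurance = 300104.72 + 1233.79 + 390.97 + 698.44 + 5946.20 + 146.00 = 308520.12
Import duty = 308520.12 × 21% = 64789.23
Buyer bears (B): 1233.79 + 390.97 + 698.44 + 5946.20 + 146.00 + 445.03 + 72.23 + 360.02 = 9292.68
Landed cost (B) = invoice 300104.72 + 9292.68 + duty 64789.23 = 374186.63
Difference = |387630.19 − 374186.63| = 13443.56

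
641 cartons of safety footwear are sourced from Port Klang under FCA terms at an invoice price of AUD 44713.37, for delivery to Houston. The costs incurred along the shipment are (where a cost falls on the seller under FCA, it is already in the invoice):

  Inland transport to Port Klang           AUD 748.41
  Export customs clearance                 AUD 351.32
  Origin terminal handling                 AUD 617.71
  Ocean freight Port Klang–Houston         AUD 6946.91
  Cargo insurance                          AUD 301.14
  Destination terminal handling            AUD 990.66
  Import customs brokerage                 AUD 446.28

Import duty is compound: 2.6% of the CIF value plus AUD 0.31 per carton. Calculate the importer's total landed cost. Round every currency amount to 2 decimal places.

FCA: the seller delivers export-cleared goods to the carrier; the buyer bears costs from that point.
Already in the invoice (seller's account under FCA): inland to port, export clearance — exclude.
CIF value = FCA price + origin terminal + freight + insurance = 44713.37 + 617.71 + 6946.91 + 301.14 = 52579.13
Ad valorem component: 52579.13 × 2.6% = 1367.06
Specific component: 641 × 0.31 = 198.71
Import duty = 1367.06 + 198.71 = 1565.77
Buyer bears: origin terminal 617.71 + freight 6946.91 + insurance 301.14 + destination terminal 990.66 + brokerage 446.28 + duty 1565.77 = 10868.47
Landed cost = invoice 44713.37 + 10868.47 = 55581.84

Total landed cost: AUD 55581.84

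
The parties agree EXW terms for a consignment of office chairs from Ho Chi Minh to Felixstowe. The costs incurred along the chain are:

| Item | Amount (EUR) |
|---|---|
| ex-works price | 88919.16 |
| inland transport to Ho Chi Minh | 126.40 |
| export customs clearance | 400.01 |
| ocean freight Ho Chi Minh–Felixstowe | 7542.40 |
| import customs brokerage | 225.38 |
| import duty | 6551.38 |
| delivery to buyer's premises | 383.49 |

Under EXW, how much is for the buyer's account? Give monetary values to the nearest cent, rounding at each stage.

Buyer's account: EUR 15229.06

EXW: the seller makes goods available at their premises; the buyer bears all onward costs.
Seller's account: goods 88919.16 = 88919.16
Buyer's account: inland to port 126.40 + export clearance 400.01 + freight 7542.40 + brokerage 225.38 + duty 6551.38 + delivery 383.49 = 15229.06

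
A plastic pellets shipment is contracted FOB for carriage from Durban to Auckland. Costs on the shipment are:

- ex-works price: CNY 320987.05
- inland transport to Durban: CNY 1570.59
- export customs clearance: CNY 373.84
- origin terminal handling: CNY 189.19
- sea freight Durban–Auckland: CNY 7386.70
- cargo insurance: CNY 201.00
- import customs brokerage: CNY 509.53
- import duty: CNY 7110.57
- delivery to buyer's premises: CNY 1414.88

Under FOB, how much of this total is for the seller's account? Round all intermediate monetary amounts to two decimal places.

Seller's account: CNY 323120.67

FOB: the seller bears costs until goods are on board at the origin port; the buyer bears freight, insurance and all costs thereafter.
Seller's account: goods 320987.05 + inland to port 1570.59 + export clearance 373.84 + origin terminal 189.19 = 323120.67
Buyer's account: freight 7386.70 + insurance 201.00 + brokerage 509.53 + duty 7110.57 + delivery 1414.88 = 16622.68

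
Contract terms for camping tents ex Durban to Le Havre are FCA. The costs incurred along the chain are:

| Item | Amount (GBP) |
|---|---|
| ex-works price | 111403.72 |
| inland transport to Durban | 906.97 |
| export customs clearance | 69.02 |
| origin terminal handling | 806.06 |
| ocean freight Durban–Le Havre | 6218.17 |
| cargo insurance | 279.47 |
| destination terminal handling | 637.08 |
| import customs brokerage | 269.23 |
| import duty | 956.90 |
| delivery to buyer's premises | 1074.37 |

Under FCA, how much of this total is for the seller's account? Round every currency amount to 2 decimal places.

FCA: the seller delivers export-cleared goods to the carrier; the buyer bears costs from that point.
Seller's account: goods 111403.72 + inland to port 906.97 + export clearance 69.02 = 112379.71
Buyer's account: origin terminal 806.06 + freight 6218.17 + insurance 279.47 + destination terminal 637.08 + brokerage 269.23 + duty 956.90 + delivery 1074.37 = 10241.28

Seller's account: GBP 112379.71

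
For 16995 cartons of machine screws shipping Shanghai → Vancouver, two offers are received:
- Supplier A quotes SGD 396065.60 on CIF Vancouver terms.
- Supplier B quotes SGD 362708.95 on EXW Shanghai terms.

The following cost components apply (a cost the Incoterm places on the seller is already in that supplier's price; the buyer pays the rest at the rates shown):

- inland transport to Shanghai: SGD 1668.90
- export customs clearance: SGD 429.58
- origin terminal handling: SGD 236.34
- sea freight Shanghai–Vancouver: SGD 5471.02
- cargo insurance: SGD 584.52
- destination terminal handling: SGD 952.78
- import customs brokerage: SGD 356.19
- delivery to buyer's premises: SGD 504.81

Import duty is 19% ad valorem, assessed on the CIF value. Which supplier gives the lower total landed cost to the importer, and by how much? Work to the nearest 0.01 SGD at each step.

Supplier B is cheaper by SGD 29709.88

Supplier A (CIF):
The CIF price already equals the CIF value: 396065.60
Import duty = 396065.60 × 19% = 75252.46
Buyer bears (A): 952.78 + 356.19 + 504.81 = 1813.78
Landed cost (A) = invoice 396065.60 + 1813.78 + duty 75252.46 = 473131.84
Supplier B (EXW):
CIF value = EXW price + inland to port + export clearance + origin terminal + freight + insurance = 362708.95 + 1668.90 + 429.58 + 236.34 + 5471.02 + 584.52 = 371099.31
Import duty = 371099.31 × 19% = 70508.87
Buyer bears (B): 1668.90 + 429.58 + 236.34 + 5471.02 + 584.52 + 952.78 + 356.19 + 504.81 = 10204.14
Landed cost (B) = invoice 362708.95 + 10204.14 + duty 70508.87 = 443421.96
Difference = |473131.84 − 443421.96| = 29709.88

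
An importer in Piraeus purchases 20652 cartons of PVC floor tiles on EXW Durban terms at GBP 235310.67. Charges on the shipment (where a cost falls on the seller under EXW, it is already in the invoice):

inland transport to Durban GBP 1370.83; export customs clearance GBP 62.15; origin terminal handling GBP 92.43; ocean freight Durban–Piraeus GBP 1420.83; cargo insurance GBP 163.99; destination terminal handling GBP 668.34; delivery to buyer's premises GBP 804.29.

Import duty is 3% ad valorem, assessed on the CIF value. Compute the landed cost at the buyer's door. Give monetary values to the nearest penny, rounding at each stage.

Total landed cost: GBP 247046.16

EXW: the seller makes goods available at their premises; the buyer bears all onward costs.
CIF value = EXW price + inland to port + export clearance + origin terminal + freight + insurance = 235310.67 + 1370.83 + 62.15 + 92.43 + 1420.83 + 163.99 = 238420.90
Import duty = 238420.90 × 3% = 7152.63
Buyer bears: inland to port 1370.83 + export clearance 62.15 + origin terminal 92.43 + freight 1420.83 + insurance 163.99 + destination terminal 668.34 + delivery 804.29 + duty 7152.63 = 11735.49
Landed cost = invoice 235310.67 + 11735.49 = 247046.16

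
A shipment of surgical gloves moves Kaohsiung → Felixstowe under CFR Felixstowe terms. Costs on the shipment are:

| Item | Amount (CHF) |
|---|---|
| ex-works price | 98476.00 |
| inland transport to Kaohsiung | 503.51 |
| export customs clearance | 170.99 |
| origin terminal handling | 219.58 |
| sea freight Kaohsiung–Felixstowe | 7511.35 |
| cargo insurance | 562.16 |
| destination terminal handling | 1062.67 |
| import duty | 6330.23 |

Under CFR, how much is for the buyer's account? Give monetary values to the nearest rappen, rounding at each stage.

CFR: the seller pays costs through ocean freight to the destination port, but not insurance.
Seller's account: goods 98476.00 + inland to port 503.51 + export clearance 170.99 + origin terminal 219.58 + freight 7511.35 = 106881.43
Buyer's account: insurance 562.16 + destination terminal 1062.67 + duty 6330.23 = 7955.06

Buyer's account: CHF 7955.06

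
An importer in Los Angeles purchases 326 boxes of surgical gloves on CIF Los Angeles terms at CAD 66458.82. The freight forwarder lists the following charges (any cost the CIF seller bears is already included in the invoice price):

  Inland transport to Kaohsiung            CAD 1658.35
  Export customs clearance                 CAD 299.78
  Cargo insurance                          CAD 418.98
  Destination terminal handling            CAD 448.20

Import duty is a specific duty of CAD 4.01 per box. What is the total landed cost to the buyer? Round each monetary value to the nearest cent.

CIF: the seller pays costs through ocean freight and marine insurance to the destination port.
Already in the invoice (seller's account under CIF): inland to port, export clearance, insurance — exclude.
The CIF price already equals the CIF value: 66458.82
Import duty = 326 × 4.01 = 1307.26
Buyer bears: destination terminal 448.20 + duty 1307.26 = 1755.46
Landed cost = invoice 66458.82 + 1755.46 = 68214.28

Total landed cost: CAD 68214.28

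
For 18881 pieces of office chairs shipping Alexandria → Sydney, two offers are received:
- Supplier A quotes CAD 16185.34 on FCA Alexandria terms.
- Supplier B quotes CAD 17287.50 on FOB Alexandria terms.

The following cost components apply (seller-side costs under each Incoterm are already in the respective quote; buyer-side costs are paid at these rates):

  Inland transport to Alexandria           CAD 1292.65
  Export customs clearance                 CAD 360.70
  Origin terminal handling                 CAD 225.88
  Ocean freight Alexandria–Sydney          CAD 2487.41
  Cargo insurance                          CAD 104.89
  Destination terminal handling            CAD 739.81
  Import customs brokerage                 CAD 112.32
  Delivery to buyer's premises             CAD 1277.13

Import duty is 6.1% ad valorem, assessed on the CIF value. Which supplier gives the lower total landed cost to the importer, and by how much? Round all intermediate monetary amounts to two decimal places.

Supplier A (FCA):
CIF value = FCA price + origin terminal + freight + insurance = 16185.34 + 225.88 + 2487.41 + 104.89 = 19003.52
Import duty = 19003.52 × 6.1% = 1159.21
Buyer bears (A): 225.88 + 2487.41 + 104.89 + 739.81 + 112.32 + 1277.13 = 4947.44
Landed cost (A) = invoice 16185.34 + 4947.44 + duty 1159.21 = 22291.99
Supplier B (FOB):
CIF value = FOB price + freight + insurance = 17287.50 + 2487.41 + 104.89 = 19879.80
Import duty = 19879.80 × 6.1% = 1212.67
Buyer bears (B): 2487.41 + 104.89 + 739.81 + 112.32 + 1277.13 = 4721.56
Landed cost (B) = invoice 17287.50 + 4721.56 + duty 1212.67 = 23221.73
Difference = |22291.99 − 23221.73| = 929.74

Supplier A is cheaper by CAD 929.74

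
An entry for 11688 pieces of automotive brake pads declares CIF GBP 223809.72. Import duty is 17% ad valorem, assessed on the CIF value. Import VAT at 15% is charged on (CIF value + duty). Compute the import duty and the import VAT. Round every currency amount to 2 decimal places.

Import duty: GBP 38047.65; import VAT: GBP 39278.61

Import duty = 223809.72 × 17% = 38047.65
VAT base = CIF + duty = 223809.72 + 38047.65 = 261857.37
Import VAT = 261857.37 × 15% = 39278.61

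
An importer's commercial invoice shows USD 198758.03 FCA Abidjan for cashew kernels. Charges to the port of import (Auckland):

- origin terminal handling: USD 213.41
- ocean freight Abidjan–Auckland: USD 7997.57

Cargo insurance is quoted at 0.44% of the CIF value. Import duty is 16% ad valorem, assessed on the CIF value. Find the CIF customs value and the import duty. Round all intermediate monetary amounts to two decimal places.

CIF value: USD 207883.70; import duty: USD 33261.39

Let C be the CIF value. C = FCA price + pre-shipment costs + freight + 0.44% × C
C − 0.44% × C = 198758.03 + 213.41 + 7997.57
0.9956 × C = 206969.01
C = 206969.01 / 0.9956 = 207883.70
Insurance premium = 0.44% × 207883.70 = 914.69
Import duty = 207883.70 × 16% = 33261.39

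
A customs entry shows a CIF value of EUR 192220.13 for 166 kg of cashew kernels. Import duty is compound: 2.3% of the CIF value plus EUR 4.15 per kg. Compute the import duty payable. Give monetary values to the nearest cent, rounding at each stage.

Ad valorem component: 192220.13 × 2.3% = 4421.06
Specific component: 166 × 4.15 = 688.90
Import duty = 4421.06 + 688.90 = 5109.96

Import duty: EUR 5109.96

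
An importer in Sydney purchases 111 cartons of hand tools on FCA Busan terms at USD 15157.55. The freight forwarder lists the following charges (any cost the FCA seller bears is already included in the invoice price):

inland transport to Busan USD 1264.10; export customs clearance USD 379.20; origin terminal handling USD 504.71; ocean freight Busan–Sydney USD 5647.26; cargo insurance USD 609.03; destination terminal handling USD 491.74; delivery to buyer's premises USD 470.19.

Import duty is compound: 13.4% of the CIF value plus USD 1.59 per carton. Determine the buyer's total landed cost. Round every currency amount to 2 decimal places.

FCA: the seller delivers export-cleared goods to the carrier; the buyer bears costs from that point.
Already in the invoice (seller's account under FCA): inland to port, export clearance — exclude.
CIF value = FCA price + origin terminal + freight + insurance = 15157.55 + 504.71 + 5647.26 + 609.03 = 21918.55
Ad valorem component: 21918.55 × 13.4% = 2937.09
Specific component: 111 × 1.59 = 176.49
Import duty = 2937.09 + 176.49 = 3113.58
Buyer bears: origin terminal 504.71 + freight 5647.26 + insurance 609.03 + destination terminal 491.74 + delivery 470.19 + duty 3113.58 = 10836.51
Landed cost = invoice 15157.55 + 10836.51 = 25994.06

Total landed cost: USD 25994.06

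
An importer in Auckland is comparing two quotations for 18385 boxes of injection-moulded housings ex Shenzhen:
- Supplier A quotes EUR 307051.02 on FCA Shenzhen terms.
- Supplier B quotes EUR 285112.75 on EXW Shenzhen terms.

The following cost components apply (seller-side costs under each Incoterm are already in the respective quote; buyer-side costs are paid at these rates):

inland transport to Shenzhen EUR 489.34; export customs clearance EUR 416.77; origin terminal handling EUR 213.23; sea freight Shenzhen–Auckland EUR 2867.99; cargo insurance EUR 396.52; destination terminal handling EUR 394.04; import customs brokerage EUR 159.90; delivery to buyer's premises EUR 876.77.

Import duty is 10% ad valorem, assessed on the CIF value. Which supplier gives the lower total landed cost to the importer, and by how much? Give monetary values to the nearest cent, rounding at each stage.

Supplier A (FCA):
CIF value = FCA price + origin terminal + freight + insurance = 307051.02 + 213.23 + 2867.99 + 396.52 = 310528.76
Import duty = 310528.76 × 10% = 31052.88
Buyer bears (A): 213.23 + 2867.99 + 396.52 + 394.04 + 159.90 + 876.77 = 4908.45
Landed cost (A) = invoice 307051.02 + 4908.45 + duty 31052.88 = 343012.35
Supplier B (EXW):
CIF value = EXW price + inland to port + export clearance + origin terminal + freight + insurance = 285112.75 + 489.34 + 416.77 + 213.23 + 2867.99 + 396.52 = 289496.60
Import duty = 289496.60 × 10% = 28949.66
Buyer bears (B): 489.34 + 416.77 + 213.23 + 2867.99 + 396.52 + 394.04 + 159.90 + 876.77 = 5814.56
Landed cost (B) = invoice 285112.75 + 5814.56 + duty 28949.66 = 319876.97
Difference = |343012.35 − 319876.97| = 23135.38

Supplier B is cheaper by EUR 23135.38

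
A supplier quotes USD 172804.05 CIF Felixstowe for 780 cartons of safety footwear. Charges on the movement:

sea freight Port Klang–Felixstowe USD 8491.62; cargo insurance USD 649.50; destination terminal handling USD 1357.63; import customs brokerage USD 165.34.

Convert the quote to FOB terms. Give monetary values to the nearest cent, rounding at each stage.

Not relevant to the conversion: destination terminal, brokerage — on the buyer under both terms; not part of either seller's price.
From CIF to FOB, the seller no longer bears: freight, insurance.
FOB price = 172804.05 − 8491.62 − 649.50 = 163662.93

FOB price: USD 163662.93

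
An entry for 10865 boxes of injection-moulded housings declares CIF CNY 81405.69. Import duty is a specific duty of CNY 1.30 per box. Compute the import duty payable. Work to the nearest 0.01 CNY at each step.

Import duty: CNY 14124.50

Import duty = 10865 × 1.30 = 14124.50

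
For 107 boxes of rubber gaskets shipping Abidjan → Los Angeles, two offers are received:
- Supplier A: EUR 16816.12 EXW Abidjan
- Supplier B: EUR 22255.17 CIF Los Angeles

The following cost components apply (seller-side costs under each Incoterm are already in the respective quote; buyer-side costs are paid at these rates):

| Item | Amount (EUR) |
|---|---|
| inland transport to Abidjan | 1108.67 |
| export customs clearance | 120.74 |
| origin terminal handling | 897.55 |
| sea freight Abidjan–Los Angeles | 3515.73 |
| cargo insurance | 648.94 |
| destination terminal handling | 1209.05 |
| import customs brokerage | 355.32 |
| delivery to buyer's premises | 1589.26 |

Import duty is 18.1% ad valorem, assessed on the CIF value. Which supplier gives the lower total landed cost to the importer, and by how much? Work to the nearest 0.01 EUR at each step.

Supplier A (EXW):
CIF value = EXW price + inland to port + export clearance + origin terminal + freight + insurance = 16816.12 + 1108.67 + 120.74 + 897.55 + 3515.73 + 648.94 = 23107.75
Import duty = 23107.75 × 18.1% = 4182.50
Buyer bears (A): 1108.67 + 120.74 + 897.55 + 3515.73 + 648.94 + 1209.05 + 355.32 + 1589.26 = 9445.26
Landed cost (A) = invoice 16816.12 + 9445.26 + duty 4182.50 = 30443.88
Supplier B (CIF):
The CIF price already equals the CIF value: 22255.17
Import duty = 22255.17 × 18.1% = 4028.19
Buyer bears (B): 1209.05 + 355.32 + 1589.26 = 3153.63
Landed cost (B) = invoice 22255.17 + 3153.63 + duty 4028.19 = 29436.99
Difference = |30443.88 − 29436.99| = 1006.89

Supplier B is cheaper by EUR 1006.89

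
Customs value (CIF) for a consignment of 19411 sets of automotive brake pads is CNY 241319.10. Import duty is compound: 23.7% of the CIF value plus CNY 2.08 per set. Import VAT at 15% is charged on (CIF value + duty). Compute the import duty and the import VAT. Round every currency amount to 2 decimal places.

Ad valorem component: 241319.10 × 23.7% = 57192.63
Specific component: 19411 × 2.08 = 40374.88
Import duty = 57192.63 + 40374.88 = 97567.51
VAT base = CIF + duty = 241319.10 + 97567.51 = 338886.61
Import VAT = 338886.61 × 15% = 50832.99

Import duty: CNY 97567.51; import VAT: CNY 50832.99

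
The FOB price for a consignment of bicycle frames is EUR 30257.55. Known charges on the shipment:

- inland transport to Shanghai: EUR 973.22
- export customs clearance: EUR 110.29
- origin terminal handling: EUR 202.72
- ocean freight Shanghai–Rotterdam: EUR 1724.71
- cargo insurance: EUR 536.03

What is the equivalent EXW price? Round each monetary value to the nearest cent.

EXW price: EUR 28971.32

Not relevant to the conversion: insurance, freight — on the buyer under both terms; not part of either seller's price.
From FOB to EXW, the seller no longer bears: inland to port, export clearance, origin terminal.
EXW price = 30257.55 − 973.22 − 110.29 − 202.72 = 28971.32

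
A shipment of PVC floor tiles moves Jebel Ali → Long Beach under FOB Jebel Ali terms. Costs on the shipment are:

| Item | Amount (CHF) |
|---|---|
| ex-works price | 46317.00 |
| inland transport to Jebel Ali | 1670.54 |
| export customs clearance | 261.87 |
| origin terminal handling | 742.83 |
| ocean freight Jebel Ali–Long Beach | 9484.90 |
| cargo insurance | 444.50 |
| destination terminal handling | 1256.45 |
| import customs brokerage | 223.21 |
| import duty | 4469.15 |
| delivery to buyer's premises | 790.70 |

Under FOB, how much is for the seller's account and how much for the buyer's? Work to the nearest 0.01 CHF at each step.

Seller: CHF 48992.24; buyer: CHF 16668.91

FOB: the seller bears costs until goods are on board at the origin port; the buyer bears freight, insurance and all costs thereafter.
Seller's account: goods 46317.00 + inland to port 1670.54 + export clearance 261.87 + origin terminal 742.83 = 48992.24
Buyer's account: freight 9484.90 + insurance 444.50 + destination terminal 1256.45 + brokerage 223.21 + duty 4469.15 + delivery 790.70 = 16668.91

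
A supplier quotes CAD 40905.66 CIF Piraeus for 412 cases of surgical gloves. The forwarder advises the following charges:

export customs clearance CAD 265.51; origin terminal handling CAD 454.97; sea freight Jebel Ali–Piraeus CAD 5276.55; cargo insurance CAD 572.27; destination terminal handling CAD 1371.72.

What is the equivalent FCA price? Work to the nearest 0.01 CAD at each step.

FCA price: CAD 34601.87

Not relevant to the conversion: export clearance — on the seller under both CIF and FCA; already in the CIF price and stays in the FCA price. destination terminal — on the buyer under both terms; not part of either seller's price.
From CIF to FCA, the seller no longer bears: origin terminal, freight, insurance.
FCA price = 40905.66 − 454.97 − 5276.55 − 572.27 = 34601.87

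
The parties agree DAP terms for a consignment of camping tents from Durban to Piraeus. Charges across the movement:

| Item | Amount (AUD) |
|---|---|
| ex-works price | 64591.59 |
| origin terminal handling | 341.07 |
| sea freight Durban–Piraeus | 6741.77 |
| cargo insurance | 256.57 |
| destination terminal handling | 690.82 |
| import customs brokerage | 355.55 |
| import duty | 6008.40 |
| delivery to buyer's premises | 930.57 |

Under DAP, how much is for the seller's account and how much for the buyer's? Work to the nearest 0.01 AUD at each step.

DAP: the seller bears all costs to the named destination except import duty and clearance.
Seller's account: goods 64591.59 + origin terminal 341.07 + freight 6741.77 + insurance 256.57 + destination terminal 690.82 + delivery 930.57 = 73552.39
Buyer's account: brokerage 355.55 + duty 6008.40 = 6363.95

Seller: AUD 73552.39; buyer: AUD 6363.95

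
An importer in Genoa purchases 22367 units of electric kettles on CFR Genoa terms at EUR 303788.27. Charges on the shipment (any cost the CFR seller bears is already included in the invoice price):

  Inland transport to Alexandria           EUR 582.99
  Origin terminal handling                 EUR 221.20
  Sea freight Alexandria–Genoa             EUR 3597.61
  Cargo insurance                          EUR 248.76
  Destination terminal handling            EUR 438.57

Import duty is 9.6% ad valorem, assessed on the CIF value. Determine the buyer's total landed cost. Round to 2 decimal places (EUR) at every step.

Total landed cost: EUR 333663.15

CFR: the seller pays costs through ocean freight to the destination port, but not insurance.
Already in the invoice (seller's account under CFR): inland to port, origin terminal, freight — exclude.
CIF value = CFR price + insurance = 303788.27 + 248.76 = 304037.03
Import duty = 304037.03 × 9.6% = 29187.55
Buyer bears: insurance 248.76 + destination terminal 438.57 + duty 29187.55 = 29874.88
Landed cost = invoice 303788.27 + 29874.88 = 333663.15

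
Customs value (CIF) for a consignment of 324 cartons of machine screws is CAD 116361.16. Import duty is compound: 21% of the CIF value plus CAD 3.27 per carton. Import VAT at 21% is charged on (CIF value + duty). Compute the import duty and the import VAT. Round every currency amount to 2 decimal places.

Import duty: CAD 25495.32; import VAT: CAD 29789.86

Ad valorem component: 116361.16 × 21% = 24435.84
Specific component: 324 × 3.27 = 1059.48
Import duty = 24435.84 + 1059.48 = 25495.32
VAT base = CIF + duty = 116361.16 + 25495.32 = 141856.48
Import VAT = 141856.48 × 21% = 29789.86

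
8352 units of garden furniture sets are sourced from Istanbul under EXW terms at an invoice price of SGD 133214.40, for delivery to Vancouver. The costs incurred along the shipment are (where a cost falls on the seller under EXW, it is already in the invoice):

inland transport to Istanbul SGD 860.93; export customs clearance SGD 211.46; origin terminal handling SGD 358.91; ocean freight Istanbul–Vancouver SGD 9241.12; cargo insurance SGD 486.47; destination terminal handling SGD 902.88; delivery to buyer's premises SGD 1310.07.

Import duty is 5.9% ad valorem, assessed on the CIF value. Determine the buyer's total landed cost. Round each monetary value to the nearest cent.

Total landed cost: SGD 155104.26

EXW: the seller makes goods available at their premises; the buyer bears all onward costs.
CIF value = EXW price + inland to port + export clearance + origin terminal + freight + insurance = 133214.40 + 860.93 + 211.46 + 358.91 + 9241.12 + 486.47 = 144373.29
Import duty = 144373.29 × 5.9% = 8518.02
Buyer bears: inland to port 860.93 + export clearance 211.46 + origin terminal 358.91 + freight 9241.12 + insurance 486.47 + destination terminal 902.88 + delivery 1310.07 + duty 8518.02 = 21889.86
Landed cost = invoice 133214.40 + 21889.86 = 155104.26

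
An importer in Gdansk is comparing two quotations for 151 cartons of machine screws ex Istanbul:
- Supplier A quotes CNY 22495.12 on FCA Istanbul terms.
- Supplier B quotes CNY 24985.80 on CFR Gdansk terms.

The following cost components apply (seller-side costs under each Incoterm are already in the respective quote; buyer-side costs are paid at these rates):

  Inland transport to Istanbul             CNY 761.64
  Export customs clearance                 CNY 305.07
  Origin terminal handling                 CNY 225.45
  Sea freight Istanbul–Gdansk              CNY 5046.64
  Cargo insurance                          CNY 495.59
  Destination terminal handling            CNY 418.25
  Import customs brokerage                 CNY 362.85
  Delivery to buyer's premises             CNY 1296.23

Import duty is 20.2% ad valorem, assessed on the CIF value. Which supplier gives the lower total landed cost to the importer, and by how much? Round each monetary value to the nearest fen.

Supplier A (FCA):
CIF value = FCA price + origin terminal + freight + insurance = 22495.12 + 225.45 + 5046.64 + 495.59 = 28262.80
Import duty = 28262.80 × 20.2% = 5709.09
Buyer bears (A): 225.45 + 5046.64 + 495.59 + 418.25 + 362.85 + 1296.23 = 7845.01
Landed cost (A) = invoice 22495.12 + 7845.01 + duty 5709.09 = 36049.22
Supplier B (CFR):
CIF value = CFR price + insurance = 24985.80 + 495.59 = 25481.39
Import duty = 25481.39 × 20.2% = 5147.24
Buyer bears (B): 495.59 + 418.25 + 362.85 + 1296.23 = 2572.92
Landed cost (B) = invoice 24985.80 + 2572.92 + duty 5147.24 = 32705.96
Difference = |36049.22 − 32705.96| = 3343.26

Supplier B is cheaper by CNY 3343.26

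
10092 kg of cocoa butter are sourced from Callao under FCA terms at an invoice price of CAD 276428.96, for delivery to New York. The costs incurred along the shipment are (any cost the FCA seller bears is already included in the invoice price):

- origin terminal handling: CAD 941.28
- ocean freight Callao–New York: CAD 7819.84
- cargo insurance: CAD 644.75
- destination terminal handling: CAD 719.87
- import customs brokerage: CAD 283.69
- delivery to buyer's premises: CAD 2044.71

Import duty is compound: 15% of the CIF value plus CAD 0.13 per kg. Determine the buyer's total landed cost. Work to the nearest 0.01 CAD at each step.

Total landed cost: CAD 333070.28

FCA: the seller delivers export-cleared goods to the carrier; the buyer bears costs from that point.
CIF value = FCA price + origin terminal + freight + insurance = 276428.96 + 941.28 + 7819.84 + 644.75 = 285834.83
Ad valorem component: 285834.83 × 15% = 42875.22
Specific component: 10092 × 0.13 = 1311.96
Import duty = 42875.22 + 1311.96 = 44187.18
Buyer bears: origin terminal 941.28 + freight 7819.84 + insurance 644.75 + destination terminal 719.87 + brokerage 283.69 + delivery 2044.71 + duty 44187.18 = 56641.32
Landed cost = invoice 276428.96 + 56641.32 = 333070.28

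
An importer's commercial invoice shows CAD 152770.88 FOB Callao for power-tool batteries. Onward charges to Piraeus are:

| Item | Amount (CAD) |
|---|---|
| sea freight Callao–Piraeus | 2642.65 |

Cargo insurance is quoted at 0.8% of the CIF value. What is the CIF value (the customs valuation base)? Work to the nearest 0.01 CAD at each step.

CIF value: CAD 156666.86

Let C be the CIF value. C = FOB price + freight + 0.8% × C
C − 0.8% × C = 152770.88 + 2642.65
0.992 × C = 155413.53
C = 155413.53 / 0.992 = 156666.86
Insurance premium = 0.8% × 156666.86 = 1253.33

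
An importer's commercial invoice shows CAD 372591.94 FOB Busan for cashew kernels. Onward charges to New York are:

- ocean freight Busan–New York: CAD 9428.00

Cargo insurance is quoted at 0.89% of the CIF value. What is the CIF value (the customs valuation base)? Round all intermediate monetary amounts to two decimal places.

Let C be the CIF value. C = FOB price + freight + 0.89% × C
C − 0.89% × C = 372591.94 + 9428.00
0.9911 × C = 382019.94
C = 382019.94 / 0.9911 = 385450.45
Insurance premium = 0.89% × 385450.45 = 3430.51

CIF value: CAD 385450.45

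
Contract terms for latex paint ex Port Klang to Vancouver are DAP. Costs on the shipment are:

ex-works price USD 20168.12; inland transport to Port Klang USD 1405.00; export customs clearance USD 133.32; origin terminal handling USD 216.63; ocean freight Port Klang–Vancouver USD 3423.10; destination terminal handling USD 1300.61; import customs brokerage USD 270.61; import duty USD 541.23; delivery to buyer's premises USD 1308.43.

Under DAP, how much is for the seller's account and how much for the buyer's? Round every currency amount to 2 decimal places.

Seller: USD 27955.21; buyer: USD 811.84

DAP: the seller bears all costs to the named destination except import duty and clearance.
Seller's account: goods 20168.12 + inland to port 1405.00 + export clearance 133.32 + origin terminal 216.63 + freight 3423.10 + destination terminal 1300.61 + delivery 1308.43 = 27955.21
Buyer's account: brokerage 270.61 + duty 541.23 = 811.84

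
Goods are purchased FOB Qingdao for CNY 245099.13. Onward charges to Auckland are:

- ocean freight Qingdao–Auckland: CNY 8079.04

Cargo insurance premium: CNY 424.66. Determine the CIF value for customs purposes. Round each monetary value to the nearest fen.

CIF = FOB price + freight + insurance
CIF = 245099.13 + 8079.04 + 424.66 = 253602.83

CIF value: CNY 253602.83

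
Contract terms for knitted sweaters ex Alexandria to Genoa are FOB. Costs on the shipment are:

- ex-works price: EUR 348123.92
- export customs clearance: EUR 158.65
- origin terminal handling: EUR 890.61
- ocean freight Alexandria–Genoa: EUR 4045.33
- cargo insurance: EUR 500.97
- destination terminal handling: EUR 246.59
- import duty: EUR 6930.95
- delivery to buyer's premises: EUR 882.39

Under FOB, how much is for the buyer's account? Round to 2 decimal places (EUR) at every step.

Buyer's account: EUR 12606.23

FOB: the seller bears costs until goods are on board at the origin port; the buyer bears freight, insurance and all costs thereafter.
Seller's account: goods 348123.92 + export clearance 158.65 + origin terminal 890.61 = 349173.18
Buyer's account: freight 4045.33 + insurance 500.97 + destination terminal 246.59 + duty 6930.95 + delivery 882.39 = 12606.23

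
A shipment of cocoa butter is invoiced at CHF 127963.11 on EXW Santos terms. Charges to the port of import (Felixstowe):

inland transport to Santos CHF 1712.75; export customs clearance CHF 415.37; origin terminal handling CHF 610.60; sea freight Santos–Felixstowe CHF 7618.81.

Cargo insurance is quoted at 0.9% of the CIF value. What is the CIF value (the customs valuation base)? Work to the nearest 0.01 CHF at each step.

Let C be the CIF value. C = EXW price + pre-shipment costs + freight + 0.9% × C
C − 0.9% × C = 127963.11 + 1712.75 + 415.37 + 610.60 + 7618.81
0.991 × C = 138320.64
C = 138320.64 / 0.991 = 139576.83
Insurance premium = 0.9% × 139576.83 = 1256.19

CIF value: CHF 139576.83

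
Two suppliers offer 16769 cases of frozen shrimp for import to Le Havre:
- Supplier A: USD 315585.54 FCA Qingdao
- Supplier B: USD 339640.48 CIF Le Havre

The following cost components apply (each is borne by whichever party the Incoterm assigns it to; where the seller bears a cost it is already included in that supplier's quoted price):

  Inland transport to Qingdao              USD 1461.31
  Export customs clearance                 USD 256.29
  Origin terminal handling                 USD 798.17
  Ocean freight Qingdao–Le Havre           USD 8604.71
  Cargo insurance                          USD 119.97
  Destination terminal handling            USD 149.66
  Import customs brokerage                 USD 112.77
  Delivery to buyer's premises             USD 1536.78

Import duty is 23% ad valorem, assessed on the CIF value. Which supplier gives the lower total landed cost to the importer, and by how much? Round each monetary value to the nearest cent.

Supplier A (FCA):
CIF value = FCA price + origin terminal + freight + insurance = 315585.54 + 798.17 + 8604.71 + 119.97 = 325108.39
Import duty = 325108.39 × 23% = 74774.93
Buyer bears (A): 798.17 + 8604.71 + 119.97 + 149.66 + 112.77 + 1536.78 = 11322.06
Landed cost (A) = invoice 315585.54 + 11322.06 + duty 74774.93 = 401682.53
Supplier B (CIF):
The CIF price already equals the CIF value: 339640.48
Import duty = 339640.48 × 23% = 78117.31
Buyer bears (B): 149.66 + 112.77 + 1536.78 = 1799.21
Landed cost (B) = invoice 339640.48 + 1799.21 + duty 78117.31 = 419557.00
Difference = |401682.53 − 419557.00| = 17874.47

Supplier A is cheaper by USD 17874.47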